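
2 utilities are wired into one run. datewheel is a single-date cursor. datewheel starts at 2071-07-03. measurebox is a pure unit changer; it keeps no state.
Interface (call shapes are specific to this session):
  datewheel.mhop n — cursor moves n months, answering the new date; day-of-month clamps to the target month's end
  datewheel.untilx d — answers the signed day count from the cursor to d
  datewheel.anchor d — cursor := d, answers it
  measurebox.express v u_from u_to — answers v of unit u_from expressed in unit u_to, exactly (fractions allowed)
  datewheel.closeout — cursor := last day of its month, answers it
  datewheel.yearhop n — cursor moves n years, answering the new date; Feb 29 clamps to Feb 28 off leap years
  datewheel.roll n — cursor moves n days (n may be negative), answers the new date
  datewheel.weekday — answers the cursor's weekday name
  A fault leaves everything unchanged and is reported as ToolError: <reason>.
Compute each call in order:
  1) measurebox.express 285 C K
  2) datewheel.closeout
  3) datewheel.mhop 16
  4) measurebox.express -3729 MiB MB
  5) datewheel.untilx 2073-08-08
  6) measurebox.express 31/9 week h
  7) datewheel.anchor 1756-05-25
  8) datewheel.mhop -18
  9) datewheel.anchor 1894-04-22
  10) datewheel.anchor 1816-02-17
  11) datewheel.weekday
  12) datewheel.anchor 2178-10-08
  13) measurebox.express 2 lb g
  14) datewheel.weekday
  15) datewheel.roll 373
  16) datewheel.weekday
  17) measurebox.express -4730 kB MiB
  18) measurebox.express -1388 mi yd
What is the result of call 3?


Using measurebox.express passing v=285, u_from=C, u_to=K, giving 11163/20.
Now I run datewheel.closeout: 2071-07-31.
Calling datewheel.mhop passing n=16, — result: 2072-11-30.
Now I run measurebox.express passing v=-3729, u_from=MiB, u_to=MB, and see -61095936/15625.
Invoking datewheel.untilx passing d=2073-08-08, — result: 251.
I use measurebox.express passing v=31/9, u_from=week, u_to=h, and see 1736/3.
Next I call datewheel.anchor passing d=1756-05-25, and observe 1756-05-25.
Calling datewheel.mhop passing n=-18, giving 1754-11-25.
I try datewheel.anchor passing d=1894-04-22, and get 1894-04-22.
Invoking datewheel.anchor passing d=1816-02-17, → 1816-02-17.
Now I run datewheel.weekday(): Saturday.
I call datewheel.anchor passing d=2178-10-08, yielding 2178-10-08.
I call measurebox.express passing v=2, u_from=lb, u_to=g, and observe 45359237/50000.
I try datewheel.weekday, yielding Thursday.
Using datewheel.roll passing n=373: 2179-10-16.
I try datewheel.weekday, yielding Saturday.
Then measurebox.express passing v=-4730, u_from=kB, u_to=MiB, giving -295625/65536.
I try measurebox.express passing v=-1388, u_from=mi, u_to=yd, yielding -2442880.

Answer: 2072-11-30


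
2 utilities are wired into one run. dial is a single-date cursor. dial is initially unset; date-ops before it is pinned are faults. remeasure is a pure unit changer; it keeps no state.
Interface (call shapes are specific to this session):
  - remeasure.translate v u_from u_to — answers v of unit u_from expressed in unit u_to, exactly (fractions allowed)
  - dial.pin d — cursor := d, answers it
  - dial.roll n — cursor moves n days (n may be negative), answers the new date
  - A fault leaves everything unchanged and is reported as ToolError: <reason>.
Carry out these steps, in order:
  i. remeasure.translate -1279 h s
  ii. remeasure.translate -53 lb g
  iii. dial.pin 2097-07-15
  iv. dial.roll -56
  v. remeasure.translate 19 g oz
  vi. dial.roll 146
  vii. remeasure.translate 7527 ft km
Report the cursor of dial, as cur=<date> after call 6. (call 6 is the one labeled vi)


Answer: cur=2097-10-13

Derivation:
I run remeasure.translate passing v=-1279, u_from=h, u_to=s: -4604400.
Calling remeasure.translate passing v=-53, u_from=lb, u_to=g, giving -2404039561/100000.
I use dial.pin passing d=2097-07-15, and get 2097-07-15.
Next I call dial.roll passing n=-56, and see 2097-05-20.
Next I call remeasure.translate passing v=19, u_from=g, u_to=oz, which returns 30400000/45359237.
I invoke dial.roll passing n=146, and see 2097-10-13.
I run remeasure.translate passing v=7527, u_from=ft, u_to=km, and see 2867787/1250000.


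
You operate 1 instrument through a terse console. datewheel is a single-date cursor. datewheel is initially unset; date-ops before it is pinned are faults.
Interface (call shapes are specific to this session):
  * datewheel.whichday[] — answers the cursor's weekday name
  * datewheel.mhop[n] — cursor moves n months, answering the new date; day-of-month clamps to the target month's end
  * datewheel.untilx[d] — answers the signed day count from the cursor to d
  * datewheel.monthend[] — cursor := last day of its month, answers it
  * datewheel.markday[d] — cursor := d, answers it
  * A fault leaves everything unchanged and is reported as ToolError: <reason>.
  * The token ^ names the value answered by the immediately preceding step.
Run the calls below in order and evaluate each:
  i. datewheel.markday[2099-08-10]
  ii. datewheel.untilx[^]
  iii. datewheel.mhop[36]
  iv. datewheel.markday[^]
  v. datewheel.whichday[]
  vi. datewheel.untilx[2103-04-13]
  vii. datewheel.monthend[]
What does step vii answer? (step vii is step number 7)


==> datewheel.markday(d=2099-08-10)
<== 2099-08-10
==> datewheel.untilx(d=^)
<== 0
==> datewheel.mhop(n=36)
<== 2102-08-10
==> datewheel.markday(d=^)
<== 2102-08-10
==> datewheel.whichday()
<== Thursday
==> datewheel.untilx(d=2103-04-13)
<== 246
==> datewheel.monthend()
<== 2102-08-31

Answer: 2102-08-31


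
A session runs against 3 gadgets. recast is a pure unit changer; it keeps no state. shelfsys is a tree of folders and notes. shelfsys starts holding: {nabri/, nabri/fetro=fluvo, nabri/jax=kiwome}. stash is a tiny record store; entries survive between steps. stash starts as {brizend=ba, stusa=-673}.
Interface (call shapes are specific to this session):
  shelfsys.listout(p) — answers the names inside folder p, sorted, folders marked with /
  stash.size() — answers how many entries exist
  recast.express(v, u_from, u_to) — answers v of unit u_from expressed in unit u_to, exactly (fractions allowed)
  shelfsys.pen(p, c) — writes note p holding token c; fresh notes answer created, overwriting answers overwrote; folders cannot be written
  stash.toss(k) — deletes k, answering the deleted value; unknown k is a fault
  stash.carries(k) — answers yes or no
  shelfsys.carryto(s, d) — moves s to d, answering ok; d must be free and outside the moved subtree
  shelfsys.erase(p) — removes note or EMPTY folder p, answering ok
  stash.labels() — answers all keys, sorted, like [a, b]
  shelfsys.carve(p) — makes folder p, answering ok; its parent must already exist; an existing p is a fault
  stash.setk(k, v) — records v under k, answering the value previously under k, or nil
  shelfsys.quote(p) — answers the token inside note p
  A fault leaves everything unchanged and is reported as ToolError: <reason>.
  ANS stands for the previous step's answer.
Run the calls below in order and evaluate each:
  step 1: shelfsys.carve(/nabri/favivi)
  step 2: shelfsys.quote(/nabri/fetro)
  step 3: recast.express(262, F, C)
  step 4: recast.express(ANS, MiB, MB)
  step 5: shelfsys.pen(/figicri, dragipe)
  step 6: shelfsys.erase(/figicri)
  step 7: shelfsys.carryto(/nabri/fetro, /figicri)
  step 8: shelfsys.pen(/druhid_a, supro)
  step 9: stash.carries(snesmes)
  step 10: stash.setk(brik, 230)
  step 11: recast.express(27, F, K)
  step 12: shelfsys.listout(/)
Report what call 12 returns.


Answer: [druhid_a, figicri, nabri/]

Derivation:
> shelfsys.carve p=/nabri/favivi
:: ok
> shelfsys.quote p=/nabri/fetro
:: fluvo
> recast.express v=262 u_from=F u_to=C
:: 1150/9
> recast.express v=ANS u_from=MiB u_to=MB
:: 753664/5625
> shelfsys.pen p=/figicri c=dragipe
:: created
> shelfsys.erase p=/figicri
:: ok
> shelfsys.carryto s=/nabri/fetro d=/figicri
:: ok
> shelfsys.pen p=/druhid_a c=supro
:: created
> stash.carries k=snesmes
:: no
> stash.setk k=brik v=230
:: nil
> recast.express v=27 u_from=F u_to=K
:: 48667/180
> shelfsys.listout p=/
:: [druhid_a, figicri, nabri/]


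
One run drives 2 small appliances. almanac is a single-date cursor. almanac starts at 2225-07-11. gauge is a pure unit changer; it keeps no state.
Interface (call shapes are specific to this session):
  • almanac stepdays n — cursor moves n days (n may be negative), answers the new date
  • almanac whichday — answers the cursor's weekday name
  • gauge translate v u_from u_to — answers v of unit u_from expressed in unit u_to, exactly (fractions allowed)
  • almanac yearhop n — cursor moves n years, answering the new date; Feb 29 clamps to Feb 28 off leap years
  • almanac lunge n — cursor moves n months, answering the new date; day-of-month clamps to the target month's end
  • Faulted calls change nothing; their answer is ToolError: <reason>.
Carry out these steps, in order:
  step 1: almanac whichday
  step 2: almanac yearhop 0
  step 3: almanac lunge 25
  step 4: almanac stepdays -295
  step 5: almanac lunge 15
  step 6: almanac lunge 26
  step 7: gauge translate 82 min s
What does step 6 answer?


Answer: 2230-03-20

Derivation:
Step: almanac whichday[]
Result: Monday
Step: almanac yearhop[n=0]
Result: 2225-07-11
Step: almanac lunge[n=25]
Result: 2227-08-11
Step: almanac stepdays[n=-295]
Result: 2226-10-20
Step: almanac lunge[n=15]
Result: 2228-01-20
Step: almanac lunge[n=26]
Result: 2230-03-20
Step: gauge translate[v=82; u_from=min; u_to=s]
Result: 4920


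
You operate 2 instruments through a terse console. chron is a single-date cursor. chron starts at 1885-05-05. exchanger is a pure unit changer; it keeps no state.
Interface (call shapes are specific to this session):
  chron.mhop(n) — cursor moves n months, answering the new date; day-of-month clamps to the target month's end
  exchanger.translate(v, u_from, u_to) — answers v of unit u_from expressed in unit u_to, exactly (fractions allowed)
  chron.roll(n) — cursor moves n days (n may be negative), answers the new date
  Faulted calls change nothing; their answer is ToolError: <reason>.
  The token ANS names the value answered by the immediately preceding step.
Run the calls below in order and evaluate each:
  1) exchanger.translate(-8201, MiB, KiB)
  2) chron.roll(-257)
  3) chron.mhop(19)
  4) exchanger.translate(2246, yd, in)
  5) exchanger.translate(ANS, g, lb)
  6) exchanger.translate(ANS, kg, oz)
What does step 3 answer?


I call exchanger.translate on v='-8201', u_from='MiB', u_to='KiB', → -8397824.
Then chron.roll on n='-257', and see 1884-08-21.
Using chron.mhop on n='19', → 1886-03-21.
I try exchanger.translate on v='2246', u_from='yd', u_to='in', — result: 80856.
Using exchanger.translate on v='ANS', u_from='g', u_to='lb', which returns 8085600000/45359237.
Now I run exchanger.translate on v='ANS', u_from='kg', u_to='oz', giving 12936960000000000000/2057460381222169.

Answer: 1886-03-21


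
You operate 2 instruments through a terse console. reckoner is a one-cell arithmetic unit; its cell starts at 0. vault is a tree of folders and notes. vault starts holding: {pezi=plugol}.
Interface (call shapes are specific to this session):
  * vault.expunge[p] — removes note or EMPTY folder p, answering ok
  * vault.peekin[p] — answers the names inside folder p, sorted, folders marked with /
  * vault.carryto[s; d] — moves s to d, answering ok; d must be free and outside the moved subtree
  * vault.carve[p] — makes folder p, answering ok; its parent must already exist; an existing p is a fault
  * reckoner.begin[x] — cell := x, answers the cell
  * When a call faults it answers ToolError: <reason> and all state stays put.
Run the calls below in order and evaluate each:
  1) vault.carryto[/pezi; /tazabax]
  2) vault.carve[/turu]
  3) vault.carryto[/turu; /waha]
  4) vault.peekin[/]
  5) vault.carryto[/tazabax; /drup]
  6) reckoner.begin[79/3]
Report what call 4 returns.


Answer: [tazabax, waha/]

Derivation:
% 1. vault.carryto(s→/pezi, d→/tazabax) == ok
% 2. vault.carve(p→/turu) == ok
% 3. vault.carryto(s→/turu, d→/waha) == ok
% 4. vault.peekin(p→/) == [tazabax, waha/]
% 5. vault.carryto(s→/tazabax, d→/drup) == ok
% 6. reckoner.begin(x→79/3) == 79/3


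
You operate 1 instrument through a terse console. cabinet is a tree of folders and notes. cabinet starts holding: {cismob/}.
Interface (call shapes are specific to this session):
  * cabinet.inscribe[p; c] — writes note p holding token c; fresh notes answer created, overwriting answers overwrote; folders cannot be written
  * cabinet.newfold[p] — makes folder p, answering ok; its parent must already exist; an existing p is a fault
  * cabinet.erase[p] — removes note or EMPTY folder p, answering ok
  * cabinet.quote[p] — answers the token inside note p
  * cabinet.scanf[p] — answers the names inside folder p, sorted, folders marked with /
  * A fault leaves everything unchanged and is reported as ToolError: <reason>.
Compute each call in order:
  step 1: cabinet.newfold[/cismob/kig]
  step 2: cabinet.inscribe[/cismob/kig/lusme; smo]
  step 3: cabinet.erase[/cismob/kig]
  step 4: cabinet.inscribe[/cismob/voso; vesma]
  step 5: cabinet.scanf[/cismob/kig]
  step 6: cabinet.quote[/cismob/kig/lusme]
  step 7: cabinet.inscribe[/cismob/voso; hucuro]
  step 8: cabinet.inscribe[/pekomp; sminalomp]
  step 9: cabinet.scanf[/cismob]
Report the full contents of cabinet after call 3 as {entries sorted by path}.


Answer: {cismob/, cismob/kig/, cismob/kig/lusme=smo}

Derivation:
% cabinet.newfold p=/cismob/kig
= ok
% cabinet.inscribe p=/cismob/kig/lusme c=smo
= created
% cabinet.erase p=/cismob/kig
= ToolError: not empty
% cabinet.inscribe p=/cismob/voso c=vesma
= created
% cabinet.scanf p=/cismob/kig
= [lusme]
% cabinet.quote p=/cismob/kig/lusme
= smo
% cabinet.inscribe p=/cismob/voso c=hucuro
= overwrote
% cabinet.inscribe p=/pekomp c=sminalomp
= created
% cabinet.scanf p=/cismob
= [kig/, voso]


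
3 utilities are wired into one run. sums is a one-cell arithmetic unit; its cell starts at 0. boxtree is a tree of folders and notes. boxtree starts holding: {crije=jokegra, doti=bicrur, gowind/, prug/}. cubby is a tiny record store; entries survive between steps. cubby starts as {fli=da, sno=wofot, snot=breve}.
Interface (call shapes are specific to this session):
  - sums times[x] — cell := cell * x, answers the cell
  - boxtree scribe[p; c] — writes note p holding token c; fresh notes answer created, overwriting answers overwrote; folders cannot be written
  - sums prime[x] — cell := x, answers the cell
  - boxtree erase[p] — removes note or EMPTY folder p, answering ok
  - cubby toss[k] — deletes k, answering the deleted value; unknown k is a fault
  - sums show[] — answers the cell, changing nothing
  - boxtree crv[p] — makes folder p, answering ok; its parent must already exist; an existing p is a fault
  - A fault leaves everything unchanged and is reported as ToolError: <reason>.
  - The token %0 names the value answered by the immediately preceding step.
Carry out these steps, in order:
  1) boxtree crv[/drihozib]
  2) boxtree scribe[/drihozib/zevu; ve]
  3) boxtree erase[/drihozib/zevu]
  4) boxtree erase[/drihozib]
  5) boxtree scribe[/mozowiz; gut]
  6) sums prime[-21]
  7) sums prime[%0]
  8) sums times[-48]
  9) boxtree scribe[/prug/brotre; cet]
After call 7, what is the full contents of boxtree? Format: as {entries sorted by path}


Answer: {crije=jokegra, doti=bicrur, gowind/, mozowiz=gut, prug/}

Derivation:
// boxtree crv(p→/drihozib) => ok
// boxtree scribe(p→/drihozib/zevu, c→ve) => created
// boxtree erase(p→/drihozib/zevu) => ok
// boxtree erase(p→/drihozib) => ok
// boxtree scribe(p→/mozowiz, c→gut) => created
// sums prime(x→-21) => -21
// sums prime(x→%0) => -21
// sums times(x→-48) => 1008
// boxtree scribe(p→/prug/brotre, c→cet) => created


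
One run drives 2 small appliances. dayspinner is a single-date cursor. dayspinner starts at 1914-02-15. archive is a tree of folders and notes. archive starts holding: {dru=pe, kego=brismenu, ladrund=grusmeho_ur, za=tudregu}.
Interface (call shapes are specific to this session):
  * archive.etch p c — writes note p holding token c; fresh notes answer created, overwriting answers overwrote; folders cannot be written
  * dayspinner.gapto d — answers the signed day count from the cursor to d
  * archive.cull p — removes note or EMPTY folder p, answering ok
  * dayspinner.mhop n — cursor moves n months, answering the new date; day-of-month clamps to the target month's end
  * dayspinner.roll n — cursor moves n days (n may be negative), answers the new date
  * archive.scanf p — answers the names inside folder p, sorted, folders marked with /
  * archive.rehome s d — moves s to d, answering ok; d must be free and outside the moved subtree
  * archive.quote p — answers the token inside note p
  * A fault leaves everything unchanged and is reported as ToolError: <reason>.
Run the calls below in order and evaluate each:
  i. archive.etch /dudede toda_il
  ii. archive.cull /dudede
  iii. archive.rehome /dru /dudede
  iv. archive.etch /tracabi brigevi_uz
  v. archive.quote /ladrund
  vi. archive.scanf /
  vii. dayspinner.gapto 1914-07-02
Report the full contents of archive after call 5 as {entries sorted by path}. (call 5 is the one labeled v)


Answer: {dudede=pe, kego=brismenu, ladrund=grusmeho_ur, tracabi=brigevi_uz, za=tudregu}

Derivation:
% archive.etch p→/dudede c→toda_il
  created
% archive.cull p→/dudede
  ok
% archive.rehome s→/dru d→/dudede
  ok
% archive.etch p→/tracabi c→brigevi_uz
  created
% archive.quote p→/ladrund
  grusmeho_ur
% archive.scanf p→/
  [dudede, kego, ladrund, tracabi, za]
% dayspinner.gapto d→1914-07-02
  137


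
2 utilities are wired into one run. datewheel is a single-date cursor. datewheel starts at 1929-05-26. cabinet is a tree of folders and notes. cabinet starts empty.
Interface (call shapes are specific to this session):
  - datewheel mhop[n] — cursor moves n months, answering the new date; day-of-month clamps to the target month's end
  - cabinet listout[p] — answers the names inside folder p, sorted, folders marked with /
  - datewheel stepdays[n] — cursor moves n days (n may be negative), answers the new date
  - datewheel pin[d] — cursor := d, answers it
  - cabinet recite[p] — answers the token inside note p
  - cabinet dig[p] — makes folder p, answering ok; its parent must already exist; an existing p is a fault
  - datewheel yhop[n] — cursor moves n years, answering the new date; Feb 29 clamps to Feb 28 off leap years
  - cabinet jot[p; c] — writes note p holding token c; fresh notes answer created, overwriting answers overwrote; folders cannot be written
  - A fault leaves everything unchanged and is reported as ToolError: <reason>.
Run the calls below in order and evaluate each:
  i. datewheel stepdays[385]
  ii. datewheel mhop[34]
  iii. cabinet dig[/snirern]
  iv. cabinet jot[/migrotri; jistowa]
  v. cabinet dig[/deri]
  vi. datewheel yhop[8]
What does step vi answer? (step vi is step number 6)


Answer: 1941-04-15

Derivation:
[in] datewheel stepdays n=385
  1930-06-15
[in] datewheel mhop n=34
  1933-04-15
[in] cabinet dig p=/snirern
  ok
[in] cabinet jot p=/migrotri c=jistowa
  created
[in] cabinet dig p=/deri
  ok
[in] datewheel yhop n=8
  1941-04-15


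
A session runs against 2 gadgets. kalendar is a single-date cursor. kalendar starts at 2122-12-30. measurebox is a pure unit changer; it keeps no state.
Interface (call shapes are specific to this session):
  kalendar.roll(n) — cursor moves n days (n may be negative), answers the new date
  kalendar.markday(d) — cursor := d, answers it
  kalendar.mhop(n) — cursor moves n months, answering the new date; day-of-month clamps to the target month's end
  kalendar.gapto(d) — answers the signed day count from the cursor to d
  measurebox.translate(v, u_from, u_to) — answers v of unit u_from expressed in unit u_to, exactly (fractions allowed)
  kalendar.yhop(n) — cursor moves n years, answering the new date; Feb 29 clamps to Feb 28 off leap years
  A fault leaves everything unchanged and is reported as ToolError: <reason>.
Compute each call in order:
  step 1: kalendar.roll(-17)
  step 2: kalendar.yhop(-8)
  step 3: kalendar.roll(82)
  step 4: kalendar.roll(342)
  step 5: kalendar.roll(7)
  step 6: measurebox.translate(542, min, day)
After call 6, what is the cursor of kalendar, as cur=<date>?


Act: kalendar.roll[n='-17']
Obs: 2122-12-13
Act: kalendar.yhop[n='-8']
Obs: 2114-12-13
Act: kalendar.roll[n='82']
Obs: 2115-03-05
Act: kalendar.roll[n='342']
Obs: 2116-02-10
Act: kalendar.roll[n='7']
Obs: 2116-02-17
Act: measurebox.translate[v='542'; u_from='min'; u_to='day']
Obs: 271/720

Answer: cur=2116-02-17


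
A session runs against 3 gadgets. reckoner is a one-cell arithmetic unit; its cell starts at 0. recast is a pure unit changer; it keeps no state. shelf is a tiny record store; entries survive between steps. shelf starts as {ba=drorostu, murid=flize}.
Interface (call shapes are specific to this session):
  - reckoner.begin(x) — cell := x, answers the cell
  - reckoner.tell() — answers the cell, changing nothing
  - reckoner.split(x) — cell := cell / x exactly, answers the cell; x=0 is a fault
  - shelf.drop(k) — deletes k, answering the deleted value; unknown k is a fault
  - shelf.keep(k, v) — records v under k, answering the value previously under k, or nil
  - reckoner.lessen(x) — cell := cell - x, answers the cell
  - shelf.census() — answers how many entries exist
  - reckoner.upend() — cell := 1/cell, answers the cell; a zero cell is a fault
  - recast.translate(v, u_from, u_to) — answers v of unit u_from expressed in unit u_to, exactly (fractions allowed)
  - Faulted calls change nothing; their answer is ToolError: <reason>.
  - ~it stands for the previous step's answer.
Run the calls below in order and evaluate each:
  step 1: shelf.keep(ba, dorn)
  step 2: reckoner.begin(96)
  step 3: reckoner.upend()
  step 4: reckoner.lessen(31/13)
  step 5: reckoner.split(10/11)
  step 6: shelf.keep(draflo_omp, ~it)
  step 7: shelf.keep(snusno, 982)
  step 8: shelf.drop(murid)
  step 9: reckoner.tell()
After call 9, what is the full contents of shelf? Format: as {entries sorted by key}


! 1. shelf.keep(k='ba', v='dorn') => drorostu
! 2. reckoner.begin(x='96') => 96
! 3. reckoner.upend() => 1/96
! 4. reckoner.lessen(x='31/13') => -2963/1248
! 5. reckoner.split(x='10/11') => -32593/12480
! 6. shelf.keep(k='draflo_omp', v='~it') => nil
! 7. shelf.keep(k='snusno', v='982') => nil
! 8. shelf.drop(k='murid') => flize
! 9. reckoner.tell() => -32593/12480

Answer: {ba=dorn, draflo_omp=-32593/12480, snusno=982}


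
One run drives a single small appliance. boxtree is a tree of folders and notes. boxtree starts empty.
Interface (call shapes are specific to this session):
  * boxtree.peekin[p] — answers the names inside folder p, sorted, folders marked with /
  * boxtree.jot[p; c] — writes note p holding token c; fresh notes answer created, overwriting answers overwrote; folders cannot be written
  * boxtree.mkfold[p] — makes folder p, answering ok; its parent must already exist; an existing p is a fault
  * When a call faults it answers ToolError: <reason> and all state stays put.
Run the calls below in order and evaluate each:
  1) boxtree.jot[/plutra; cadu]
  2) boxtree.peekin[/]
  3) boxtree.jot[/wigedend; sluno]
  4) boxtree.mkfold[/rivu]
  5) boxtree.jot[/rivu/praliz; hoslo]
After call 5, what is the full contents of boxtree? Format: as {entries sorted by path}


Answer: {plutra=cadu, rivu/, rivu/praliz=hoslo, wigedend=sluno}

Derivation:
>> jot(p='/plutra', c='cadu')
<< created
>> peekin(p='/')
<< [plutra]
>> jot(p='/wigedend', c='sluno')
<< created
>> mkfold(p='/rivu')
<< ok
>> jot(p='/rivu/praliz', c='hoslo')
<< created


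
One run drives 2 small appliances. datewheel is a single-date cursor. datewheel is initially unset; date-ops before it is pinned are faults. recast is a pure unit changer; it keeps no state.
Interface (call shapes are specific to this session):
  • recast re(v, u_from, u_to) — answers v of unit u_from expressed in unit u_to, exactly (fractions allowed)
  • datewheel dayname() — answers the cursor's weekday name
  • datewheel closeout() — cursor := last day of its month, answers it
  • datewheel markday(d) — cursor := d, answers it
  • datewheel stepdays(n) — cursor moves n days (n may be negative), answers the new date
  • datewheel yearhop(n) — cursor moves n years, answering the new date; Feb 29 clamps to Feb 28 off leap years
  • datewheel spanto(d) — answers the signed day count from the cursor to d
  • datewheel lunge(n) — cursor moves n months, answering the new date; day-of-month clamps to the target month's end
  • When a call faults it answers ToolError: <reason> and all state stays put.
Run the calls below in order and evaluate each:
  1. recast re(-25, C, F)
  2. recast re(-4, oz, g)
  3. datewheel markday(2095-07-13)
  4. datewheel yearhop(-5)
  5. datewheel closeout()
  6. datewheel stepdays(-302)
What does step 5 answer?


$ recast re v='-25' u_from='C' u_to='F'
[out] -13
$ recast re v='-4' u_from='oz' u_to='g'
[out] -45359237/400000
$ datewheel markday d='2095-07-13'
[out] 2095-07-13
$ datewheel yearhop n='-5'
[out] 2090-07-13
$ datewheel closeout
[out] 2090-07-31
$ datewheel stepdays n='-302'
[out] 2089-10-02

Answer: 2090-07-31


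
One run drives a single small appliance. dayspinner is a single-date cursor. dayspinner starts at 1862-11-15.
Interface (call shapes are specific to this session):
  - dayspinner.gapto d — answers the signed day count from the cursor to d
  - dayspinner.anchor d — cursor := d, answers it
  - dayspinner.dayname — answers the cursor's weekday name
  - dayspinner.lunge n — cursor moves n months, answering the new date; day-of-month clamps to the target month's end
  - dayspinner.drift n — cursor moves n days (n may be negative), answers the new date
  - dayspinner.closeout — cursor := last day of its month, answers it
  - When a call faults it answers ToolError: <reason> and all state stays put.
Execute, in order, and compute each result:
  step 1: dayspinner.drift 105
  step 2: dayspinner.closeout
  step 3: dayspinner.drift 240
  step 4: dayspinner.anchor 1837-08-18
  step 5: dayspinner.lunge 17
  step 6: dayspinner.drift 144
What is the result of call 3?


Invoking drift(n→105), and get 1863-02-28.
I call closeout(), and get 1863-02-28.
Invoking drift(n→240), — result: 1863-10-26.
I use anchor(d→1837-08-18), which returns 1837-08-18.
I call lunge(n→17), and see 1839-01-18.
Next I call drift(n→144), → 1839-06-11.

Answer: 1863-10-26


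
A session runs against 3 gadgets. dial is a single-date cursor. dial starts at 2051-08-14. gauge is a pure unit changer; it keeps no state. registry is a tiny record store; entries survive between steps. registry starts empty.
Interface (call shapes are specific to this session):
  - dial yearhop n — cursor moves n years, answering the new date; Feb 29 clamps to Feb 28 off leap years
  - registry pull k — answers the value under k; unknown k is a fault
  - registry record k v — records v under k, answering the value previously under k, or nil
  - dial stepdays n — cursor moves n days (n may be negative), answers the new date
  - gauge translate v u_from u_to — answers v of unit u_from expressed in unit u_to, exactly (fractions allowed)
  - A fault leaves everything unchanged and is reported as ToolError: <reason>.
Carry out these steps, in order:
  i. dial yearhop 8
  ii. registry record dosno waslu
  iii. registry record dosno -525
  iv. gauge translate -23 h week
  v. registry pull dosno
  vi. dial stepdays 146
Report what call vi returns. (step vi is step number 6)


Answer: 2060-01-07

Derivation:
// dial yearhop(n: 8) == 2059-08-14
// registry record(k: dosno, v: waslu) == nil
// registry record(k: dosno, v: -525) == waslu
// gauge translate(v: -23, u_from: h, u_to: week) == -23/168
// registry pull(k: dosno) == -525
// dial stepdays(n: 146) == 2060-01-07


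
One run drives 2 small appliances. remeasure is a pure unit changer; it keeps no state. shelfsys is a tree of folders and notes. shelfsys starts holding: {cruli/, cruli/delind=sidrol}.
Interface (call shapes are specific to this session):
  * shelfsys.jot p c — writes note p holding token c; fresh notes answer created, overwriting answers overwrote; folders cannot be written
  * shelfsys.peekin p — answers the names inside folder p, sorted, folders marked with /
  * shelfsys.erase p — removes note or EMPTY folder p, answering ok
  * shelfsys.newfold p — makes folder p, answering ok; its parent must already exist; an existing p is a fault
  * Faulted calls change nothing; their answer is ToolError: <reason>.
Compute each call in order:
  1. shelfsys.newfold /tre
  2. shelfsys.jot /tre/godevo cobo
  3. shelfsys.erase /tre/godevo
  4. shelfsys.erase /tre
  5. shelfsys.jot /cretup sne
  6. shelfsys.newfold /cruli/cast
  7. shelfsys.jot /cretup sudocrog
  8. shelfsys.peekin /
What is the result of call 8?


Do: shelfsys.newfold[p=/tre]
See: ok
Do: shelfsys.jot[p=/tre/godevo; c=cobo]
See: created
Do: shelfsys.erase[p=/tre/godevo]
See: ok
Do: shelfsys.erase[p=/tre]
See: ok
Do: shelfsys.jot[p=/cretup; c=sne]
See: created
Do: shelfsys.newfold[p=/cruli/cast]
See: ok
Do: shelfsys.jot[p=/cretup; c=sudocrog]
See: overwrote
Do: shelfsys.peekin[p=/]
See: [cretup, cruli/]

Answer: [cretup, cruli/]


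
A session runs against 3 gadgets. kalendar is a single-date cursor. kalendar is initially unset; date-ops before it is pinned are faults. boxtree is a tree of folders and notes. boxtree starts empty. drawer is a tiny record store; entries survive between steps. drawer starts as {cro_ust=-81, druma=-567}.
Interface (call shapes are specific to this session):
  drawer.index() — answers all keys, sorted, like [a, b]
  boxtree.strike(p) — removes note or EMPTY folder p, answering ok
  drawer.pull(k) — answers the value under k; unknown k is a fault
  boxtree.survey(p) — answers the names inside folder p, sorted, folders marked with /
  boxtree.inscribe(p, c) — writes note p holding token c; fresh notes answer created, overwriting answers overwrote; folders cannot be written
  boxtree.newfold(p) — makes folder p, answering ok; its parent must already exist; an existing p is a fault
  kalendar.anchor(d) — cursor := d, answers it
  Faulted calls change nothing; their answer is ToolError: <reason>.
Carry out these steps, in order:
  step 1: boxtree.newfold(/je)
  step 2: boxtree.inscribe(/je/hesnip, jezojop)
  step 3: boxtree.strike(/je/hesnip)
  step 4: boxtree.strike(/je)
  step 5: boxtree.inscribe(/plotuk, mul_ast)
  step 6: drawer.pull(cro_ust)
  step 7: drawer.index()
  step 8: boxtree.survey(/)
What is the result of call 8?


I try newfold passing p=/je, and see ok.
Then inscribe passing p=/je/hesnip, c=jezojop, yielding created.
I try strike passing p=/je/hesnip, and get ok.
Calling strike passing p=/je, → ok.
I call inscribe passing p=/plotuk, c=mul_ast, and get created.
Now I run pull passing k=cro_ust, and observe -81.
I invoke index, and see [cro_ust, druma].
Then survey passing p=/, and get [plotuk].

Answer: [plotuk]


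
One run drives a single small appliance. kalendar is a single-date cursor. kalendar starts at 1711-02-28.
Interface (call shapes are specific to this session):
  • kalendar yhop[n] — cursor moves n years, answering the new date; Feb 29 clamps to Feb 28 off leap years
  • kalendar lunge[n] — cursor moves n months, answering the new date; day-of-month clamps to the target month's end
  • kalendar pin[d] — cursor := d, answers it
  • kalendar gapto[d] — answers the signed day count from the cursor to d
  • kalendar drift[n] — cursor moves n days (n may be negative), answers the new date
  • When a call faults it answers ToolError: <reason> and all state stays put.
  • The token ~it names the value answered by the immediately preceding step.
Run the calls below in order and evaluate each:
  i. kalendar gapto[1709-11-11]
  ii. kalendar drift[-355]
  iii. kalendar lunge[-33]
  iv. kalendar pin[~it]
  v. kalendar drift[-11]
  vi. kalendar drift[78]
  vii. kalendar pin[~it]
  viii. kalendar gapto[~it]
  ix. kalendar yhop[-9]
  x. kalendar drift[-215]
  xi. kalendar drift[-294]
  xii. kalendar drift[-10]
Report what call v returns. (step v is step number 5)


·→ kalendar gapto(1709-11-11)
·← -474
·→ kalendar drift(-355)
·← 1710-03-10
·→ kalendar lunge(-33)
·← 1707-06-10
·→ kalendar pin(~it)
·← 1707-06-10
·→ kalendar drift(-11)
·← 1707-05-30
·→ kalendar drift(78)
·← 1707-08-16
·→ kalendar pin(~it)
·← 1707-08-16
·→ kalendar gapto(~it)
·← 0
·→ kalendar yhop(-9)
·← 1698-08-16
·→ kalendar drift(-215)
·← 1698-01-13
·→ kalendar drift(-294)
·← 1697-03-25
·→ kalendar drift(-10)
·← 1697-03-15

Answer: 1707-05-30


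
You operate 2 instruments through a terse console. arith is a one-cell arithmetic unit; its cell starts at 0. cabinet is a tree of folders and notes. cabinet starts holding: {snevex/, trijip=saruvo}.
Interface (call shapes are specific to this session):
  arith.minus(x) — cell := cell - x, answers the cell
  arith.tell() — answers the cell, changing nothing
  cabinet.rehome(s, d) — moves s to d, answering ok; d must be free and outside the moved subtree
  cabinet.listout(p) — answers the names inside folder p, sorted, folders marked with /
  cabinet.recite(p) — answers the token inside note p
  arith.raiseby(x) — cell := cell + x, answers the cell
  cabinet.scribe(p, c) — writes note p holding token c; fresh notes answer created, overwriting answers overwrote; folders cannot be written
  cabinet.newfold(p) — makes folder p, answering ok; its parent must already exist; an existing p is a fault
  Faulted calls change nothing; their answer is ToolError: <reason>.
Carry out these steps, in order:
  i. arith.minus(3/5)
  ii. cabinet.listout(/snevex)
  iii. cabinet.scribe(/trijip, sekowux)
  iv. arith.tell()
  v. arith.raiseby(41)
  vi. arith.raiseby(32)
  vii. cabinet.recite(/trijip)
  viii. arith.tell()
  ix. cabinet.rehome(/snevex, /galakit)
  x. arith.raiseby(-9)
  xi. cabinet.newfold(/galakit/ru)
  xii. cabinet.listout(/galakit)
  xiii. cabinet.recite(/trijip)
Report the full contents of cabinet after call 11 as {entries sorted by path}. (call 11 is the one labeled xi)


Act: arith.minus[x=3/5]
Obs: -3/5
Act: cabinet.listout[p=/snevex]
Obs: []
Act: cabinet.scribe[p=/trijip; c=sekowux]
Obs: overwrote
Act: arith.tell[]
Obs: -3/5
Act: arith.raiseby[x=41]
Obs: 202/5
Act: arith.raiseby[x=32]
Obs: 362/5
Act: cabinet.recite[p=/trijip]
Obs: sekowux
Act: arith.tell[]
Obs: 362/5
Act: cabinet.rehome[s=/snevex; d=/galakit]
Obs: ok
Act: arith.raiseby[x=-9]
Obs: 317/5
Act: cabinet.newfold[p=/galakit/ru]
Obs: ok
Act: cabinet.listout[p=/galakit]
Obs: [ru/]
Act: cabinet.recite[p=/trijip]
Obs: sekowux

Answer: {galakit/, galakit/ru/, trijip=sekowux}


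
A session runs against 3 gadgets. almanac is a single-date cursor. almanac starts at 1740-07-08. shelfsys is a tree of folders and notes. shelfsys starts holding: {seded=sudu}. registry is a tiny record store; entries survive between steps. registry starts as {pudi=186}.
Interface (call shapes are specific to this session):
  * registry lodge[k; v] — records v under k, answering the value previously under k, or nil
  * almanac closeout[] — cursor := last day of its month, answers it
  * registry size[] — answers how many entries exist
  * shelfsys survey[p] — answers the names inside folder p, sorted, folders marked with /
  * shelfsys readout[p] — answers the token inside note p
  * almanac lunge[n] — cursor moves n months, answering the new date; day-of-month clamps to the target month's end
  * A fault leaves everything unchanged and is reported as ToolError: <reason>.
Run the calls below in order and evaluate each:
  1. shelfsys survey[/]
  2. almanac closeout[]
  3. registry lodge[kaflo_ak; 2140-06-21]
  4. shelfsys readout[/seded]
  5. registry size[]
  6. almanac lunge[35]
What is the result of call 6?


Then shelfsys survey passing p='/', which returns [seded].
I run almanac closeout, → 1740-07-31.
Using registry lodge passing k='kaflo_ak', v='2140-06-21', yielding nil.
I use shelfsys readout passing p='/seded', and see sudu.
Then registry size(), and observe 2.
Next I call almanac lunge passing n='35', and observe 1743-06-30.

Answer: 1743-06-30


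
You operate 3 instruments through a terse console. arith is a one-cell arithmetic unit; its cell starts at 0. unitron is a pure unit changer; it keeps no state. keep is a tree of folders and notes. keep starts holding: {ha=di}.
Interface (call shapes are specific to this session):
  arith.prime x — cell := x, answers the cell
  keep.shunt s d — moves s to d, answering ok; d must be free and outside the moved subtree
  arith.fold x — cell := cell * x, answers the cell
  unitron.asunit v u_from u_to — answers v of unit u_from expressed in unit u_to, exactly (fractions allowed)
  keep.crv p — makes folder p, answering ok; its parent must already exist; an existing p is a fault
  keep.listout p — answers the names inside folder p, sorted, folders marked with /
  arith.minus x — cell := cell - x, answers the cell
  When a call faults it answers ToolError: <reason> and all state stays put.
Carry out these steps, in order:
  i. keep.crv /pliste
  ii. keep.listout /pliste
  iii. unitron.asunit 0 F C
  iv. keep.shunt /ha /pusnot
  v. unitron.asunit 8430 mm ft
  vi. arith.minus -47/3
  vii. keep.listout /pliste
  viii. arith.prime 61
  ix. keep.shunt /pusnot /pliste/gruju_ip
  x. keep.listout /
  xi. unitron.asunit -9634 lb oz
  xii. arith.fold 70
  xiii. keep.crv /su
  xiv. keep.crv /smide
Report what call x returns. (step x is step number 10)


-- 1. keep.crv(p: /pliste) => ok
-- 2. keep.listout(p: /pliste) => []
-- 3. unitron.asunit(v: 0, u_from: F, u_to: C) => -160/9
-- 4. keep.shunt(s: /ha, d: /pusnot) => ok
-- 5. unitron.asunit(v: 8430, u_from: mm, u_to: ft) => 7025/254
-- 6. arith.minus(x: -47/3) => 47/3
-- 7. keep.listout(p: /pliste) => []
-- 8. arith.prime(x: 61) => 61
-- 9. keep.shunt(s: /pusnot, d: /pliste/gruju_ip) => ok
-- 10. keep.listout(p: /) => [pliste/]
-- 11. unitron.asunit(v: -9634, u_from: lb, u_to: oz) => -154144
-- 12. arith.fold(x: 70) => 4270
-- 13. keep.crv(p: /su) => ok
-- 14. keep.crv(p: /smide) => ok

Answer: [pliste/]


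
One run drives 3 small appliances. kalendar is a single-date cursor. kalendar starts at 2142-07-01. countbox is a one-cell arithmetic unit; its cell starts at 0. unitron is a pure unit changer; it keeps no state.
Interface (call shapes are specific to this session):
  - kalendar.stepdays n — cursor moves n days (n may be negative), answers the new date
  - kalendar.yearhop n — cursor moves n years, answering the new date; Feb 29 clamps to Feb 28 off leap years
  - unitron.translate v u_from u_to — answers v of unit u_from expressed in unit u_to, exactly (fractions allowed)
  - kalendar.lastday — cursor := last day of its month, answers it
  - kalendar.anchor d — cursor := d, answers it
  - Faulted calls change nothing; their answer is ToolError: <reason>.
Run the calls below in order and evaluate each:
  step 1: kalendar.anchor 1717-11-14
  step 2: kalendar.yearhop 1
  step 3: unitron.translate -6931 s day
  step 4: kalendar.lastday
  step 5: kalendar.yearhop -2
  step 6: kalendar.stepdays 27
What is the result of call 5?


Then anchor with d→1717-11-14, giving 1717-11-14.
Then yearhop with n→1, — result: 1718-11-14.
Now I run translate with v→-6931, u_from→s, u_to→day, which returns -6931/86400.
Calling lastday(), yielding 1718-11-30.
Calling yearhop with n→-2: 1716-11-30.
Next I call stepdays with n→27: 1716-12-27.

Answer: 1716-11-30


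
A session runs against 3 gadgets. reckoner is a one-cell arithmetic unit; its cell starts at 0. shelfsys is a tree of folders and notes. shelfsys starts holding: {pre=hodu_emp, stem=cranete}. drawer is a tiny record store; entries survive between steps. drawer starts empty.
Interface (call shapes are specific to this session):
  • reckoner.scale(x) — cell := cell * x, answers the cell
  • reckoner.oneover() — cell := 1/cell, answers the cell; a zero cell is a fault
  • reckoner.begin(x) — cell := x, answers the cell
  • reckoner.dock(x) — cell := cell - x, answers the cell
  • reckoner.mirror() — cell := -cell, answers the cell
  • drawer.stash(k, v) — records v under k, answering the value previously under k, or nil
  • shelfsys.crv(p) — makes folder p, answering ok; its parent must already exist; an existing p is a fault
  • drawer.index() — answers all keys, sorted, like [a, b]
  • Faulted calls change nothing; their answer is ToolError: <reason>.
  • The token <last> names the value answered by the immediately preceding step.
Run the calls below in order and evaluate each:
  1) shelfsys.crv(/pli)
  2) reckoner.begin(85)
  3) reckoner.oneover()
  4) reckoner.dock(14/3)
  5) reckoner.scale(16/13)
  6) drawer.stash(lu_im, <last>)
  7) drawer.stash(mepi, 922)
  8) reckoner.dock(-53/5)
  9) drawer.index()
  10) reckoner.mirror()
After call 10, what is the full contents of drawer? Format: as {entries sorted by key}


% shelfsys.crv p: /pli
[out] ok
% reckoner.begin x: 85
[out] 85
% reckoner.oneover
[out] 1/85
% reckoner.dock x: 14/3
[out] -1187/255
% reckoner.scale x: 16/13
[out] -18992/3315
% drawer.stash k: lu_im v: <last>
[out] nil
% drawer.stash k: mepi v: 922
[out] nil
% reckoner.dock x: -53/5
[out] 16147/3315
% drawer.index
[out] [lu_im, mepi]
% reckoner.mirror
[out] -16147/3315

Answer: {lu_im=-18992/3315, mepi=922}
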